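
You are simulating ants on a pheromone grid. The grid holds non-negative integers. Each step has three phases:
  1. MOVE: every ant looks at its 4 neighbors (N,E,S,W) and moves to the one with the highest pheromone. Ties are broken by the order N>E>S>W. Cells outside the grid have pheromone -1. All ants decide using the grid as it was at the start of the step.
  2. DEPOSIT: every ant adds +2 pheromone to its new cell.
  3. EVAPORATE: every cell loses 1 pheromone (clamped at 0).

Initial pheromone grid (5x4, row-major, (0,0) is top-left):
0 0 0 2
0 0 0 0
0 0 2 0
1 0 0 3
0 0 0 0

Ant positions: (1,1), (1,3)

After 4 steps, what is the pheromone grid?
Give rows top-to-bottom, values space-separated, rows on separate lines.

After step 1: ants at (0,1),(0,3)
  0 1 0 3
  0 0 0 0
  0 0 1 0
  0 0 0 2
  0 0 0 0
After step 2: ants at (0,2),(1,3)
  0 0 1 2
  0 0 0 1
  0 0 0 0
  0 0 0 1
  0 0 0 0
After step 3: ants at (0,3),(0,3)
  0 0 0 5
  0 0 0 0
  0 0 0 0
  0 0 0 0
  0 0 0 0
After step 4: ants at (1,3),(1,3)
  0 0 0 4
  0 0 0 3
  0 0 0 0
  0 0 0 0
  0 0 0 0

0 0 0 4
0 0 0 3
0 0 0 0
0 0 0 0
0 0 0 0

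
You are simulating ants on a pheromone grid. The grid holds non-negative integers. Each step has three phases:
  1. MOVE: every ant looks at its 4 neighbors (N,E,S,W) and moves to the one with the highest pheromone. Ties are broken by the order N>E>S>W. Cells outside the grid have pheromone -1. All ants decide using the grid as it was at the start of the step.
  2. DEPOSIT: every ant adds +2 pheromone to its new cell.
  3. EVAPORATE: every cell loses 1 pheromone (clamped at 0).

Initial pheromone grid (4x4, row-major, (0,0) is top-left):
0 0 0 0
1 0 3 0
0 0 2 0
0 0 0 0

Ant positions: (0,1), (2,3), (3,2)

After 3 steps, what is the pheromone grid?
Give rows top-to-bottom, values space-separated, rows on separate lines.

After step 1: ants at (0,2),(2,2),(2,2)
  0 0 1 0
  0 0 2 0
  0 0 5 0
  0 0 0 0
After step 2: ants at (1,2),(1,2),(1,2)
  0 0 0 0
  0 0 7 0
  0 0 4 0
  0 0 0 0
After step 3: ants at (2,2),(2,2),(2,2)
  0 0 0 0
  0 0 6 0
  0 0 9 0
  0 0 0 0

0 0 0 0
0 0 6 0
0 0 9 0
0 0 0 0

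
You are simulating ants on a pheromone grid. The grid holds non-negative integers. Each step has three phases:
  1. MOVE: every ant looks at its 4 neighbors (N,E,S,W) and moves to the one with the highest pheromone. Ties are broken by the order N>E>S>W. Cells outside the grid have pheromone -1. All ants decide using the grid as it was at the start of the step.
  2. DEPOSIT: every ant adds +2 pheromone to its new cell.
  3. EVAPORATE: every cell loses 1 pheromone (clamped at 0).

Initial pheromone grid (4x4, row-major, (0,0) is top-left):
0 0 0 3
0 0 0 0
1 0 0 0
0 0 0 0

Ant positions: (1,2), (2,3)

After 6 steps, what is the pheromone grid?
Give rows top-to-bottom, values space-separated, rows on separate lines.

After step 1: ants at (0,2),(1,3)
  0 0 1 2
  0 0 0 1
  0 0 0 0
  0 0 0 0
After step 2: ants at (0,3),(0,3)
  0 0 0 5
  0 0 0 0
  0 0 0 0
  0 0 0 0
After step 3: ants at (1,3),(1,3)
  0 0 0 4
  0 0 0 3
  0 0 0 0
  0 0 0 0
After step 4: ants at (0,3),(0,3)
  0 0 0 7
  0 0 0 2
  0 0 0 0
  0 0 0 0
After step 5: ants at (1,3),(1,3)
  0 0 0 6
  0 0 0 5
  0 0 0 0
  0 0 0 0
After step 6: ants at (0,3),(0,3)
  0 0 0 9
  0 0 0 4
  0 0 0 0
  0 0 0 0

0 0 0 9
0 0 0 4
0 0 0 0
0 0 0 0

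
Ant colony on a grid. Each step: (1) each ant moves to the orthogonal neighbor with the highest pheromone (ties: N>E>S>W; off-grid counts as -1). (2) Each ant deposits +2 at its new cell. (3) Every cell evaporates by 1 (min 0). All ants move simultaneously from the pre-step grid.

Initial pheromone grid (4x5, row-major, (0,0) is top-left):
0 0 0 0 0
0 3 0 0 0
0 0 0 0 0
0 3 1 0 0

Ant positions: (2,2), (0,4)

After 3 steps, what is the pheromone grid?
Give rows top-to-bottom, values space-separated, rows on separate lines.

After step 1: ants at (3,2),(1,4)
  0 0 0 0 0
  0 2 0 0 1
  0 0 0 0 0
  0 2 2 0 0
After step 2: ants at (3,1),(0,4)
  0 0 0 0 1
  0 1 0 0 0
  0 0 0 0 0
  0 3 1 0 0
After step 3: ants at (3,2),(1,4)
  0 0 0 0 0
  0 0 0 0 1
  0 0 0 0 0
  0 2 2 0 0

0 0 0 0 0
0 0 0 0 1
0 0 0 0 0
0 2 2 0 0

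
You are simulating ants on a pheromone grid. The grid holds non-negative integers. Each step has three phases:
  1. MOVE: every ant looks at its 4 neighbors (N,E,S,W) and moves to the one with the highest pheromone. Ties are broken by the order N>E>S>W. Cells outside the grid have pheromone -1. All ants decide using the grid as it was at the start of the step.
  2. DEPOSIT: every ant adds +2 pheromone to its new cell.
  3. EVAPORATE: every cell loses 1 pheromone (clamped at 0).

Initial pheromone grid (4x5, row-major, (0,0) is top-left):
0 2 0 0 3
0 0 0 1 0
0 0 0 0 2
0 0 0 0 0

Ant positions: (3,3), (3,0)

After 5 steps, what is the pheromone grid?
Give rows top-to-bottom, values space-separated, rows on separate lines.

After step 1: ants at (2,3),(2,0)
  0 1 0 0 2
  0 0 0 0 0
  1 0 0 1 1
  0 0 0 0 0
After step 2: ants at (2,4),(1,0)
  0 0 0 0 1
  1 0 0 0 0
  0 0 0 0 2
  0 0 0 0 0
After step 3: ants at (1,4),(0,0)
  1 0 0 0 0
  0 0 0 0 1
  0 0 0 0 1
  0 0 0 0 0
After step 4: ants at (2,4),(0,1)
  0 1 0 0 0
  0 0 0 0 0
  0 0 0 0 2
  0 0 0 0 0
After step 5: ants at (1,4),(0,2)
  0 0 1 0 0
  0 0 0 0 1
  0 0 0 0 1
  0 0 0 0 0

0 0 1 0 0
0 0 0 0 1
0 0 0 0 1
0 0 0 0 0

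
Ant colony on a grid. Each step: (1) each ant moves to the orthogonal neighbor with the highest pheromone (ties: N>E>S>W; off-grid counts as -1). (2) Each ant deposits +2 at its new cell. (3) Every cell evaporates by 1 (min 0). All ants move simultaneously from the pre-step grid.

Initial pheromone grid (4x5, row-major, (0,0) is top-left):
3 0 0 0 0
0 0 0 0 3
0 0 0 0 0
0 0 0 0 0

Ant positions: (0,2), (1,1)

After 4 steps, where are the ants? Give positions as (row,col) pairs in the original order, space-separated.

Step 1: ant0:(0,2)->E->(0,3) | ant1:(1,1)->N->(0,1)
  grid max=2 at (0,0)
Step 2: ant0:(0,3)->E->(0,4) | ant1:(0,1)->W->(0,0)
  grid max=3 at (0,0)
Step 3: ant0:(0,4)->S->(1,4) | ant1:(0,0)->E->(0,1)
  grid max=2 at (0,0)
Step 4: ant0:(1,4)->N->(0,4) | ant1:(0,1)->W->(0,0)
  grid max=3 at (0,0)

(0,4) (0,0)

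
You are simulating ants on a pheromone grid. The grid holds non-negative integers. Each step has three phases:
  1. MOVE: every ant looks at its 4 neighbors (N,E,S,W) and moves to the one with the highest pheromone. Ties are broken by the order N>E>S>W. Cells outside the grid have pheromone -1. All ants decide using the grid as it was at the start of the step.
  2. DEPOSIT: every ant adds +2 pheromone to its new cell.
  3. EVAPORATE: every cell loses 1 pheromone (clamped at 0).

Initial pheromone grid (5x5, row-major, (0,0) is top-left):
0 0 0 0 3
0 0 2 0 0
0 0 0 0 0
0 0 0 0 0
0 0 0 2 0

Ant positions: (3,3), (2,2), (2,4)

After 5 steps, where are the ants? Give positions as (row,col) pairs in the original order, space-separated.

Step 1: ant0:(3,3)->S->(4,3) | ant1:(2,2)->N->(1,2) | ant2:(2,4)->N->(1,4)
  grid max=3 at (1,2)
Step 2: ant0:(4,3)->N->(3,3) | ant1:(1,2)->N->(0,2) | ant2:(1,4)->N->(0,4)
  grid max=3 at (0,4)
Step 3: ant0:(3,3)->S->(4,3) | ant1:(0,2)->S->(1,2) | ant2:(0,4)->S->(1,4)
  grid max=3 at (1,2)
Step 4: ant0:(4,3)->N->(3,3) | ant1:(1,2)->N->(0,2) | ant2:(1,4)->N->(0,4)
  grid max=3 at (0,4)
Step 5: ant0:(3,3)->S->(4,3) | ant1:(0,2)->S->(1,2) | ant2:(0,4)->S->(1,4)
  grid max=3 at (1,2)

(4,3) (1,2) (1,4)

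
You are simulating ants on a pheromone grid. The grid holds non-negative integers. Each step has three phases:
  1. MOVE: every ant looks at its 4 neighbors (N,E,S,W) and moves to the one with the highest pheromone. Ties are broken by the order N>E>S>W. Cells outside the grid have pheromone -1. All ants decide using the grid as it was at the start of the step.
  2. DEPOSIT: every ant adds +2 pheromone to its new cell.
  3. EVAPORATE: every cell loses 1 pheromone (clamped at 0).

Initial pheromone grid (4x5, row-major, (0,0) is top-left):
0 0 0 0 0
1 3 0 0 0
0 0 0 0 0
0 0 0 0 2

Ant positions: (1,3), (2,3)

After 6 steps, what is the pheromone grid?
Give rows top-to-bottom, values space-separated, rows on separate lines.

After step 1: ants at (0,3),(1,3)
  0 0 0 1 0
  0 2 0 1 0
  0 0 0 0 0
  0 0 0 0 1
After step 2: ants at (1,3),(0,3)
  0 0 0 2 0
  0 1 0 2 0
  0 0 0 0 0
  0 0 0 0 0
After step 3: ants at (0,3),(1,3)
  0 0 0 3 0
  0 0 0 3 0
  0 0 0 0 0
  0 0 0 0 0
After step 4: ants at (1,3),(0,3)
  0 0 0 4 0
  0 0 0 4 0
  0 0 0 0 0
  0 0 0 0 0
After step 5: ants at (0,3),(1,3)
  0 0 0 5 0
  0 0 0 5 0
  0 0 0 0 0
  0 0 0 0 0
After step 6: ants at (1,3),(0,3)
  0 0 0 6 0
  0 0 0 6 0
  0 0 0 0 0
  0 0 0 0 0

0 0 0 6 0
0 0 0 6 0
0 0 0 0 0
0 0 0 0 0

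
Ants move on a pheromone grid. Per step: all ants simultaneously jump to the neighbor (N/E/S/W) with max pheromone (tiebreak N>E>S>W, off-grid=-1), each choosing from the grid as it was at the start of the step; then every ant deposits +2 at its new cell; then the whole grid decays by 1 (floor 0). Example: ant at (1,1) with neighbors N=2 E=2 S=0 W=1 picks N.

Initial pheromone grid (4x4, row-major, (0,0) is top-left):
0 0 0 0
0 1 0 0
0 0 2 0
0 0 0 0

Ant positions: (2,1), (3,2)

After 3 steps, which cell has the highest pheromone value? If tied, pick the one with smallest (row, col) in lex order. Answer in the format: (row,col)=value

Answer: (2,2)=7

Derivation:
Step 1: ant0:(2,1)->E->(2,2) | ant1:(3,2)->N->(2,2)
  grid max=5 at (2,2)
Step 2: ant0:(2,2)->N->(1,2) | ant1:(2,2)->N->(1,2)
  grid max=4 at (2,2)
Step 3: ant0:(1,2)->S->(2,2) | ant1:(1,2)->S->(2,2)
  grid max=7 at (2,2)
Final grid:
  0 0 0 0
  0 0 2 0
  0 0 7 0
  0 0 0 0
Max pheromone 7 at (2,2)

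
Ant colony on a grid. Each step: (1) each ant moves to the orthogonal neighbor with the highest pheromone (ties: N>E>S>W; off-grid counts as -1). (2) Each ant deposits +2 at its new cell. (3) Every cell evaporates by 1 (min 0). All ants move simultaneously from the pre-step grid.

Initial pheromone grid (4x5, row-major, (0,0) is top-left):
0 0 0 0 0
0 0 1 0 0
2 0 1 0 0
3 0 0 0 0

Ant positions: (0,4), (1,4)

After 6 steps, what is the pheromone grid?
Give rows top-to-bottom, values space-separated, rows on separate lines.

After step 1: ants at (1,4),(0,4)
  0 0 0 0 1
  0 0 0 0 1
  1 0 0 0 0
  2 0 0 0 0
After step 2: ants at (0,4),(1,4)
  0 0 0 0 2
  0 0 0 0 2
  0 0 0 0 0
  1 0 0 0 0
After step 3: ants at (1,4),(0,4)
  0 0 0 0 3
  0 0 0 0 3
  0 0 0 0 0
  0 0 0 0 0
After step 4: ants at (0,4),(1,4)
  0 0 0 0 4
  0 0 0 0 4
  0 0 0 0 0
  0 0 0 0 0
After step 5: ants at (1,4),(0,4)
  0 0 0 0 5
  0 0 0 0 5
  0 0 0 0 0
  0 0 0 0 0
After step 6: ants at (0,4),(1,4)
  0 0 0 0 6
  0 0 0 0 6
  0 0 0 0 0
  0 0 0 0 0

0 0 0 0 6
0 0 0 0 6
0 0 0 0 0
0 0 0 0 0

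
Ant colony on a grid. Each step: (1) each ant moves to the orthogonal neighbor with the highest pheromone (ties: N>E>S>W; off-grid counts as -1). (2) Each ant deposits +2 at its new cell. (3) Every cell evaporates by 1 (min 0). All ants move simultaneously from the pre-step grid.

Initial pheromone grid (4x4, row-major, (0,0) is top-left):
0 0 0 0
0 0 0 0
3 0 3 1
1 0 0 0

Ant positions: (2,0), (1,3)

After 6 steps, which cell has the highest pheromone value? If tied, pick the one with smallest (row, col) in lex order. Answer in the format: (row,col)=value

Answer: (2,0)=3

Derivation:
Step 1: ant0:(2,0)->S->(3,0) | ant1:(1,3)->S->(2,3)
  grid max=2 at (2,0)
Step 2: ant0:(3,0)->N->(2,0) | ant1:(2,3)->W->(2,2)
  grid max=3 at (2,0)
Step 3: ant0:(2,0)->S->(3,0) | ant1:(2,2)->E->(2,3)
  grid max=2 at (2,0)
Step 4: ant0:(3,0)->N->(2,0) | ant1:(2,3)->W->(2,2)
  grid max=3 at (2,0)
Step 5: ant0:(2,0)->S->(3,0) | ant1:(2,2)->E->(2,3)
  grid max=2 at (2,0)
Step 6: ant0:(3,0)->N->(2,0) | ant1:(2,3)->W->(2,2)
  grid max=3 at (2,0)
Final grid:
  0 0 0 0
  0 0 0 0
  3 0 3 1
  1 0 0 0
Max pheromone 3 at (2,0)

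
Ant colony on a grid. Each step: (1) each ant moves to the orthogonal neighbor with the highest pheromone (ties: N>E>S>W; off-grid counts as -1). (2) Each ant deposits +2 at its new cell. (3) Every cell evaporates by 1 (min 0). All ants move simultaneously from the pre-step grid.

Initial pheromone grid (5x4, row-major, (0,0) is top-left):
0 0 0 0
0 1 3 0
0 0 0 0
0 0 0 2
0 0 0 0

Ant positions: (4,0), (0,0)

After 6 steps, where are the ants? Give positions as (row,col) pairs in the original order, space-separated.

Step 1: ant0:(4,0)->N->(3,0) | ant1:(0,0)->E->(0,1)
  grid max=2 at (1,2)
Step 2: ant0:(3,0)->N->(2,0) | ant1:(0,1)->E->(0,2)
  grid max=1 at (0,2)
Step 3: ant0:(2,0)->N->(1,0) | ant1:(0,2)->S->(1,2)
  grid max=2 at (1,2)
Step 4: ant0:(1,0)->N->(0,0) | ant1:(1,2)->N->(0,2)
  grid max=1 at (0,0)
Step 5: ant0:(0,0)->E->(0,1) | ant1:(0,2)->S->(1,2)
  grid max=2 at (1,2)
Step 6: ant0:(0,1)->E->(0,2) | ant1:(1,2)->N->(0,2)
  grid max=3 at (0,2)

(0,2) (0,2)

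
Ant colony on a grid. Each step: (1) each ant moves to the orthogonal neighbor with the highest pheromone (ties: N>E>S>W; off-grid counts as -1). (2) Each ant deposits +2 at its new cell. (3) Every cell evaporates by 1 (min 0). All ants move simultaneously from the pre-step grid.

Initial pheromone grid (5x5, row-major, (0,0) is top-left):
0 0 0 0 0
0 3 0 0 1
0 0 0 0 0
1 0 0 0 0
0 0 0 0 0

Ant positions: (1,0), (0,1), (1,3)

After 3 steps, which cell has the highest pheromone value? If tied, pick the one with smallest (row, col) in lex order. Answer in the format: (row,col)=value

Answer: (1,1)=8

Derivation:
Step 1: ant0:(1,0)->E->(1,1) | ant1:(0,1)->S->(1,1) | ant2:(1,3)->E->(1,4)
  grid max=6 at (1,1)
Step 2: ant0:(1,1)->N->(0,1) | ant1:(1,1)->N->(0,1) | ant2:(1,4)->N->(0,4)
  grid max=5 at (1,1)
Step 3: ant0:(0,1)->S->(1,1) | ant1:(0,1)->S->(1,1) | ant2:(0,4)->S->(1,4)
  grid max=8 at (1,1)
Final grid:
  0 2 0 0 0
  0 8 0 0 2
  0 0 0 0 0
  0 0 0 0 0
  0 0 0 0 0
Max pheromone 8 at (1,1)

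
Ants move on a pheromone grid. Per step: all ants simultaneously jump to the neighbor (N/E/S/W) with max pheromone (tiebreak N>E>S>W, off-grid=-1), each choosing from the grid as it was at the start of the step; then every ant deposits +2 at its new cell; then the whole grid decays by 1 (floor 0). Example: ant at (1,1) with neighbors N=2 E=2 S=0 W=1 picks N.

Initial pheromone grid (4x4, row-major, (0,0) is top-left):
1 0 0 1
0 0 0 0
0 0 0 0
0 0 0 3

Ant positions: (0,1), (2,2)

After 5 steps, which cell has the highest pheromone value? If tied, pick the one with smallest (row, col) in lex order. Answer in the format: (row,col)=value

Step 1: ant0:(0,1)->W->(0,0) | ant1:(2,2)->N->(1,2)
  grid max=2 at (0,0)
Step 2: ant0:(0,0)->E->(0,1) | ant1:(1,2)->N->(0,2)
  grid max=1 at (0,0)
Step 3: ant0:(0,1)->E->(0,2) | ant1:(0,2)->W->(0,1)
  grid max=2 at (0,1)
Step 4: ant0:(0,2)->W->(0,1) | ant1:(0,1)->E->(0,2)
  grid max=3 at (0,1)
Step 5: ant0:(0,1)->E->(0,2) | ant1:(0,2)->W->(0,1)
  grid max=4 at (0,1)
Final grid:
  0 4 4 0
  0 0 0 0
  0 0 0 0
  0 0 0 0
Max pheromone 4 at (0,1)

Answer: (0,1)=4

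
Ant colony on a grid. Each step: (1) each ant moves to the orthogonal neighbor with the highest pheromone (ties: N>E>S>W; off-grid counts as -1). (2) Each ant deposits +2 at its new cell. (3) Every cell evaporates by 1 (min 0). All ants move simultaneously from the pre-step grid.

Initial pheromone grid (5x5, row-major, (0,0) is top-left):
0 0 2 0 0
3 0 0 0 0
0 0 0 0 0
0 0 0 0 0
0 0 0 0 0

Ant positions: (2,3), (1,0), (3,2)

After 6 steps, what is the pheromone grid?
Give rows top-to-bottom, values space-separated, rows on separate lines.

After step 1: ants at (1,3),(0,0),(2,2)
  1 0 1 0 0
  2 0 0 1 0
  0 0 1 0 0
  0 0 0 0 0
  0 0 0 0 0
After step 2: ants at (0,3),(1,0),(1,2)
  0 0 0 1 0
  3 0 1 0 0
  0 0 0 0 0
  0 0 0 0 0
  0 0 0 0 0
After step 3: ants at (0,4),(0,0),(0,2)
  1 0 1 0 1
  2 0 0 0 0
  0 0 0 0 0
  0 0 0 0 0
  0 0 0 0 0
After step 4: ants at (1,4),(1,0),(0,3)
  0 0 0 1 0
  3 0 0 0 1
  0 0 0 0 0
  0 0 0 0 0
  0 0 0 0 0
After step 5: ants at (0,4),(0,0),(0,4)
  1 0 0 0 3
  2 0 0 0 0
  0 0 0 0 0
  0 0 0 0 0
  0 0 0 0 0
After step 6: ants at (1,4),(1,0),(1,4)
  0 0 0 0 2
  3 0 0 0 3
  0 0 0 0 0
  0 0 0 0 0
  0 0 0 0 0

0 0 0 0 2
3 0 0 0 3
0 0 0 0 0
0 0 0 0 0
0 0 0 0 0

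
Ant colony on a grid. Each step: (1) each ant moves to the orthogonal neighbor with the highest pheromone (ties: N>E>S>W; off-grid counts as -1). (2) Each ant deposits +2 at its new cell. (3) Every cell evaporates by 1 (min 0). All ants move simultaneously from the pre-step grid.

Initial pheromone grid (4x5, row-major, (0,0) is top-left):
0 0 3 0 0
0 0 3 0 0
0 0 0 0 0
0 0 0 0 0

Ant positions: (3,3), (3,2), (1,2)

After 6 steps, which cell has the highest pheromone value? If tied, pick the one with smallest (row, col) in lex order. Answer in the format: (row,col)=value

Step 1: ant0:(3,3)->N->(2,3) | ant1:(3,2)->N->(2,2) | ant2:(1,2)->N->(0,2)
  grid max=4 at (0,2)
Step 2: ant0:(2,3)->W->(2,2) | ant1:(2,2)->N->(1,2) | ant2:(0,2)->S->(1,2)
  grid max=5 at (1,2)
Step 3: ant0:(2,2)->N->(1,2) | ant1:(1,2)->N->(0,2) | ant2:(1,2)->N->(0,2)
  grid max=6 at (0,2)
Step 4: ant0:(1,2)->N->(0,2) | ant1:(0,2)->S->(1,2) | ant2:(0,2)->S->(1,2)
  grid max=9 at (1,2)
Step 5: ant0:(0,2)->S->(1,2) | ant1:(1,2)->N->(0,2) | ant2:(1,2)->N->(0,2)
  grid max=10 at (0,2)
Step 6: ant0:(1,2)->N->(0,2) | ant1:(0,2)->S->(1,2) | ant2:(0,2)->S->(1,2)
  grid max=13 at (1,2)
Final grid:
  0 0 11 0 0
  0 0 13 0 0
  0 0 0 0 0
  0 0 0 0 0
Max pheromone 13 at (1,2)

Answer: (1,2)=13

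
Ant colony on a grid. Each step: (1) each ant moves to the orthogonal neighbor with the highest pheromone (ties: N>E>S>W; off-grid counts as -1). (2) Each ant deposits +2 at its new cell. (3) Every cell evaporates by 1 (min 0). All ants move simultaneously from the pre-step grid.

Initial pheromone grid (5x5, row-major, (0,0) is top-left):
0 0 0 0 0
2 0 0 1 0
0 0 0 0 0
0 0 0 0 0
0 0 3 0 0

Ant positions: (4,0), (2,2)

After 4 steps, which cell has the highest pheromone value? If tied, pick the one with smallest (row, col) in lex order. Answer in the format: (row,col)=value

Answer: (0,0)=1

Derivation:
Step 1: ant0:(4,0)->N->(3,0) | ant1:(2,2)->N->(1,2)
  grid max=2 at (4,2)
Step 2: ant0:(3,0)->N->(2,0) | ant1:(1,2)->N->(0,2)
  grid max=1 at (0,2)
Step 3: ant0:(2,0)->N->(1,0) | ant1:(0,2)->E->(0,3)
  grid max=1 at (0,3)
Step 4: ant0:(1,0)->N->(0,0) | ant1:(0,3)->E->(0,4)
  grid max=1 at (0,0)
Final grid:
  1 0 0 0 1
  0 0 0 0 0
  0 0 0 0 0
  0 0 0 0 0
  0 0 0 0 0
Max pheromone 1 at (0,0)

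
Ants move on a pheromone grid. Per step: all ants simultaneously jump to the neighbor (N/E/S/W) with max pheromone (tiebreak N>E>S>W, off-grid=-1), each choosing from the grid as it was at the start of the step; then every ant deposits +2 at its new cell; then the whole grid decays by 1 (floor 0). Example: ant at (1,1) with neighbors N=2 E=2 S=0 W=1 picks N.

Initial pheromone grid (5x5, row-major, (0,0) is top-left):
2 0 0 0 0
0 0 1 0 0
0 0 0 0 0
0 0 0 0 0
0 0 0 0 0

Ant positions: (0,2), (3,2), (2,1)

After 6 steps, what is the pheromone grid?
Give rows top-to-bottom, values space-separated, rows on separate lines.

After step 1: ants at (1,2),(2,2),(1,1)
  1 0 0 0 0
  0 1 2 0 0
  0 0 1 0 0
  0 0 0 0 0
  0 0 0 0 0
After step 2: ants at (2,2),(1,2),(1,2)
  0 0 0 0 0
  0 0 5 0 0
  0 0 2 0 0
  0 0 0 0 0
  0 0 0 0 0
After step 3: ants at (1,2),(2,2),(2,2)
  0 0 0 0 0
  0 0 6 0 0
  0 0 5 0 0
  0 0 0 0 0
  0 0 0 0 0
After step 4: ants at (2,2),(1,2),(1,2)
  0 0 0 0 0
  0 0 9 0 0
  0 0 6 0 0
  0 0 0 0 0
  0 0 0 0 0
After step 5: ants at (1,2),(2,2),(2,2)
  0 0 0 0 0
  0 0 10 0 0
  0 0 9 0 0
  0 0 0 0 0
  0 0 0 0 0
After step 6: ants at (2,2),(1,2),(1,2)
  0 0 0 0 0
  0 0 13 0 0
  0 0 10 0 0
  0 0 0 0 0
  0 0 0 0 0

0 0 0 0 0
0 0 13 0 0
0 0 10 0 0
0 0 0 0 0
0 0 0 0 0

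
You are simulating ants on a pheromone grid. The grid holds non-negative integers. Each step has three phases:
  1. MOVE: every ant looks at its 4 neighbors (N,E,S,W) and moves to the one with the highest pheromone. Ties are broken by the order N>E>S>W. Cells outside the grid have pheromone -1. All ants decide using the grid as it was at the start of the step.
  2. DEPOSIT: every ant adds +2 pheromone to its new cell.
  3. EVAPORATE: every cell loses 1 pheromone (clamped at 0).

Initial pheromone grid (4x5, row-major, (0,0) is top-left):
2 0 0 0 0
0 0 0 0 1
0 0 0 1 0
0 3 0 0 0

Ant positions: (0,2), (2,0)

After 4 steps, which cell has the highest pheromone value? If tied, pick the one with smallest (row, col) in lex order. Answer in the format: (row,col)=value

Answer: (0,0)=2

Derivation:
Step 1: ant0:(0,2)->E->(0,3) | ant1:(2,0)->N->(1,0)
  grid max=2 at (3,1)
Step 2: ant0:(0,3)->E->(0,4) | ant1:(1,0)->N->(0,0)
  grid max=2 at (0,0)
Step 3: ant0:(0,4)->S->(1,4) | ant1:(0,0)->E->(0,1)
  grid max=1 at (0,0)
Step 4: ant0:(1,4)->N->(0,4) | ant1:(0,1)->W->(0,0)
  grid max=2 at (0,0)
Final grid:
  2 0 0 0 1
  0 0 0 0 0
  0 0 0 0 0
  0 0 0 0 0
Max pheromone 2 at (0,0)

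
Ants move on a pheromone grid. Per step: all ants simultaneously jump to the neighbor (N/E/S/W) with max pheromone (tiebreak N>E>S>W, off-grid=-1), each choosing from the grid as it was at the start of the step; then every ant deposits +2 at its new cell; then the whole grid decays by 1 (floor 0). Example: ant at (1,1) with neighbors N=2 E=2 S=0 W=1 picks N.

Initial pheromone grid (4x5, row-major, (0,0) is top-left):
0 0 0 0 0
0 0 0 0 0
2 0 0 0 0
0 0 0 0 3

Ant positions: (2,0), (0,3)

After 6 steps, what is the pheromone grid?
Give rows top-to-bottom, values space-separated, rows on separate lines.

After step 1: ants at (1,0),(0,4)
  0 0 0 0 1
  1 0 0 0 0
  1 0 0 0 0
  0 0 0 0 2
After step 2: ants at (2,0),(1,4)
  0 0 0 0 0
  0 0 0 0 1
  2 0 0 0 0
  0 0 0 0 1
After step 3: ants at (1,0),(0,4)
  0 0 0 0 1
  1 0 0 0 0
  1 0 0 0 0
  0 0 0 0 0
After step 4: ants at (2,0),(1,4)
  0 0 0 0 0
  0 0 0 0 1
  2 0 0 0 0
  0 0 0 0 0
After step 5: ants at (1,0),(0,4)
  0 0 0 0 1
  1 0 0 0 0
  1 0 0 0 0
  0 0 0 0 0
After step 6: ants at (2,0),(1,4)
  0 0 0 0 0
  0 0 0 0 1
  2 0 0 0 0
  0 0 0 0 0

0 0 0 0 0
0 0 0 0 1
2 0 0 0 0
0 0 0 0 0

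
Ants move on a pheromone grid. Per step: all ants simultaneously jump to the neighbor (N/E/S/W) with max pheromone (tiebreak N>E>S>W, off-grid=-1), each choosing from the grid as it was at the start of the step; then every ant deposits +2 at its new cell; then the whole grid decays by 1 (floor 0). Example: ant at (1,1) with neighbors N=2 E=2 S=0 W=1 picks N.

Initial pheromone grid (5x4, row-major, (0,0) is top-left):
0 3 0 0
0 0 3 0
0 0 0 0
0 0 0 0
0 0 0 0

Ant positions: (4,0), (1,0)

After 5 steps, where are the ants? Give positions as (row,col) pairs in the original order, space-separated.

Step 1: ant0:(4,0)->N->(3,0) | ant1:(1,0)->N->(0,0)
  grid max=2 at (0,1)
Step 2: ant0:(3,0)->N->(2,0) | ant1:(0,0)->E->(0,1)
  grid max=3 at (0,1)
Step 3: ant0:(2,0)->N->(1,0) | ant1:(0,1)->E->(0,2)
  grid max=2 at (0,1)
Step 4: ant0:(1,0)->N->(0,0) | ant1:(0,2)->W->(0,1)
  grid max=3 at (0,1)
Step 5: ant0:(0,0)->E->(0,1) | ant1:(0,1)->W->(0,0)
  grid max=4 at (0,1)

(0,1) (0,0)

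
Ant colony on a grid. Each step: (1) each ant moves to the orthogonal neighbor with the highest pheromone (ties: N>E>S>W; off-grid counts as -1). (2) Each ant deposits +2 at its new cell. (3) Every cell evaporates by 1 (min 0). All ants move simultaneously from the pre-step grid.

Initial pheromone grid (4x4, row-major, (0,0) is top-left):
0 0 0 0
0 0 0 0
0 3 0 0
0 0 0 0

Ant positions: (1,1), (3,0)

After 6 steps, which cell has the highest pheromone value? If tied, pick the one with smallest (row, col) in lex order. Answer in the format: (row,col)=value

Step 1: ant0:(1,1)->S->(2,1) | ant1:(3,0)->N->(2,0)
  grid max=4 at (2,1)
Step 2: ant0:(2,1)->W->(2,0) | ant1:(2,0)->E->(2,1)
  grid max=5 at (2,1)
Step 3: ant0:(2,0)->E->(2,1) | ant1:(2,1)->W->(2,0)
  grid max=6 at (2,1)
Step 4: ant0:(2,1)->W->(2,0) | ant1:(2,0)->E->(2,1)
  grid max=7 at (2,1)
Step 5: ant0:(2,0)->E->(2,1) | ant1:(2,1)->W->(2,0)
  grid max=8 at (2,1)
Step 6: ant0:(2,1)->W->(2,0) | ant1:(2,0)->E->(2,1)
  grid max=9 at (2,1)
Final grid:
  0 0 0 0
  0 0 0 0
  6 9 0 0
  0 0 0 0
Max pheromone 9 at (2,1)

Answer: (2,1)=9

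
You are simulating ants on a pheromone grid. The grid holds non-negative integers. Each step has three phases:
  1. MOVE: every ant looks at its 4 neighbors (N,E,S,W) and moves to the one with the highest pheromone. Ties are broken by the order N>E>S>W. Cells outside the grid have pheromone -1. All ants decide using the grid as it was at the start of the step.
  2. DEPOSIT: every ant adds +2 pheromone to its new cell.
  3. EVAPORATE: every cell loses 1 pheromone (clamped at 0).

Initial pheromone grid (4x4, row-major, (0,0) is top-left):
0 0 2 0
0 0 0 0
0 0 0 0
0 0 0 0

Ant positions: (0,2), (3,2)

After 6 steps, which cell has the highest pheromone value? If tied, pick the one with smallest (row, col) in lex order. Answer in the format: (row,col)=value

Answer: (0,2)=6

Derivation:
Step 1: ant0:(0,2)->E->(0,3) | ant1:(3,2)->N->(2,2)
  grid max=1 at (0,2)
Step 2: ant0:(0,3)->W->(0,2) | ant1:(2,2)->N->(1,2)
  grid max=2 at (0,2)
Step 3: ant0:(0,2)->S->(1,2) | ant1:(1,2)->N->(0,2)
  grid max=3 at (0,2)
Step 4: ant0:(1,2)->N->(0,2) | ant1:(0,2)->S->(1,2)
  grid max=4 at (0,2)
Step 5: ant0:(0,2)->S->(1,2) | ant1:(1,2)->N->(0,2)
  grid max=5 at (0,2)
Step 6: ant0:(1,2)->N->(0,2) | ant1:(0,2)->S->(1,2)
  grid max=6 at (0,2)
Final grid:
  0 0 6 0
  0 0 5 0
  0 0 0 0
  0 0 0 0
Max pheromone 6 at (0,2)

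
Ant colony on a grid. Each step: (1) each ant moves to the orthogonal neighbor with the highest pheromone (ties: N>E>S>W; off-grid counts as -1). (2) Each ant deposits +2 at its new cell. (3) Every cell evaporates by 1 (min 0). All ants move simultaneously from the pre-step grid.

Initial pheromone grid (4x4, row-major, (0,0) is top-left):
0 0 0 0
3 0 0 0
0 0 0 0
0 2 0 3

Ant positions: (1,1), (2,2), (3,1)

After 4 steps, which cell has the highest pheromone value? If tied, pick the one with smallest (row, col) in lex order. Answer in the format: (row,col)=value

Answer: (1,0)=3

Derivation:
Step 1: ant0:(1,1)->W->(1,0) | ant1:(2,2)->N->(1,2) | ant2:(3,1)->N->(2,1)
  grid max=4 at (1,0)
Step 2: ant0:(1,0)->N->(0,0) | ant1:(1,2)->N->(0,2) | ant2:(2,1)->S->(3,1)
  grid max=3 at (1,0)
Step 3: ant0:(0,0)->S->(1,0) | ant1:(0,2)->E->(0,3) | ant2:(3,1)->N->(2,1)
  grid max=4 at (1,0)
Step 4: ant0:(1,0)->N->(0,0) | ant1:(0,3)->S->(1,3) | ant2:(2,1)->S->(3,1)
  grid max=3 at (1,0)
Final grid:
  1 0 0 0
  3 0 0 1
  0 0 0 0
  0 2 0 0
Max pheromone 3 at (1,0)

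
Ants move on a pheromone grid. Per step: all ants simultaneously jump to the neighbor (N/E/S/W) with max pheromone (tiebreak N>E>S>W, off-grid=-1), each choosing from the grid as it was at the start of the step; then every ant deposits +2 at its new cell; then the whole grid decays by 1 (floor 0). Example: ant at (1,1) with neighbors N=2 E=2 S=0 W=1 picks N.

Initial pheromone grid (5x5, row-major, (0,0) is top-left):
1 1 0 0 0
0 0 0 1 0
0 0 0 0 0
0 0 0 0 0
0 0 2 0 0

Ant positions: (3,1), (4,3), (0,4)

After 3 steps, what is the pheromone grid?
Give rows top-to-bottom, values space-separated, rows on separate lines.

After step 1: ants at (2,1),(4,2),(1,4)
  0 0 0 0 0
  0 0 0 0 1
  0 1 0 0 0
  0 0 0 0 0
  0 0 3 0 0
After step 2: ants at (1,1),(3,2),(0,4)
  0 0 0 0 1
  0 1 0 0 0
  0 0 0 0 0
  0 0 1 0 0
  0 0 2 0 0
After step 3: ants at (0,1),(4,2),(1,4)
  0 1 0 0 0
  0 0 0 0 1
  0 0 0 0 0
  0 0 0 0 0
  0 0 3 0 0

0 1 0 0 0
0 0 0 0 1
0 0 0 0 0
0 0 0 0 0
0 0 3 0 0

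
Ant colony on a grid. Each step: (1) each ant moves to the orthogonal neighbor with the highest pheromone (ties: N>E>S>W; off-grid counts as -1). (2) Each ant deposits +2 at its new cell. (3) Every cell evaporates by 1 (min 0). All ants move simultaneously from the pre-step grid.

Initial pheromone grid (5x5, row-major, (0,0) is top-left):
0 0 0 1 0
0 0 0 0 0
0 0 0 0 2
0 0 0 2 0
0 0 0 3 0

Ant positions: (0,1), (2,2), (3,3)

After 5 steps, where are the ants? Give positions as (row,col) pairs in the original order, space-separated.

Step 1: ant0:(0,1)->E->(0,2) | ant1:(2,2)->N->(1,2) | ant2:(3,3)->S->(4,3)
  grid max=4 at (4,3)
Step 2: ant0:(0,2)->S->(1,2) | ant1:(1,2)->N->(0,2) | ant2:(4,3)->N->(3,3)
  grid max=3 at (4,3)
Step 3: ant0:(1,2)->N->(0,2) | ant1:(0,2)->S->(1,2) | ant2:(3,3)->S->(4,3)
  grid max=4 at (4,3)
Step 4: ant0:(0,2)->S->(1,2) | ant1:(1,2)->N->(0,2) | ant2:(4,3)->N->(3,3)
  grid max=4 at (0,2)
Step 5: ant0:(1,2)->N->(0,2) | ant1:(0,2)->S->(1,2) | ant2:(3,3)->S->(4,3)
  grid max=5 at (0,2)

(0,2) (1,2) (4,3)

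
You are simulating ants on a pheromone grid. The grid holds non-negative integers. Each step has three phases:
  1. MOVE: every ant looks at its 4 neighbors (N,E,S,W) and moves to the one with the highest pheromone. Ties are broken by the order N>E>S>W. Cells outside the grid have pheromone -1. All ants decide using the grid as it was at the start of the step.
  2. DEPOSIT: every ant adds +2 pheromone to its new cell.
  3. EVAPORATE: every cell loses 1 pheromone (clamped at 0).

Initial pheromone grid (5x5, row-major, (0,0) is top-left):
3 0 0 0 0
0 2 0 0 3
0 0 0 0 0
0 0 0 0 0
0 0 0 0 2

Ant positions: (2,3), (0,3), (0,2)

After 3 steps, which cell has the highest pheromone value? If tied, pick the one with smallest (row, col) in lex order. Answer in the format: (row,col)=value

Step 1: ant0:(2,3)->N->(1,3) | ant1:(0,3)->E->(0,4) | ant2:(0,2)->E->(0,3)
  grid max=2 at (0,0)
Step 2: ant0:(1,3)->E->(1,4) | ant1:(0,4)->S->(1,4) | ant2:(0,3)->E->(0,4)
  grid max=5 at (1,4)
Step 3: ant0:(1,4)->N->(0,4) | ant1:(1,4)->N->(0,4) | ant2:(0,4)->S->(1,4)
  grid max=6 at (1,4)
Final grid:
  0 0 0 0 5
  0 0 0 0 6
  0 0 0 0 0
  0 0 0 0 0
  0 0 0 0 0
Max pheromone 6 at (1,4)

Answer: (1,4)=6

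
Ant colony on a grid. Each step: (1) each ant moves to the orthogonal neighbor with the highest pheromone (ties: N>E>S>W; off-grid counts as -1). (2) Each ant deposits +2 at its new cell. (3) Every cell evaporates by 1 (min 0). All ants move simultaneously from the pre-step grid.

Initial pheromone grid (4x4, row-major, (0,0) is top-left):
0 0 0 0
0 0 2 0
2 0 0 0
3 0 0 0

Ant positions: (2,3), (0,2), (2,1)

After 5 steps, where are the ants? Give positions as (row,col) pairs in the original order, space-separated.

Step 1: ant0:(2,3)->N->(1,3) | ant1:(0,2)->S->(1,2) | ant2:(2,1)->W->(2,0)
  grid max=3 at (1,2)
Step 2: ant0:(1,3)->W->(1,2) | ant1:(1,2)->E->(1,3) | ant2:(2,0)->S->(3,0)
  grid max=4 at (1,2)
Step 3: ant0:(1,2)->E->(1,3) | ant1:(1,3)->W->(1,2) | ant2:(3,0)->N->(2,0)
  grid max=5 at (1,2)
Step 4: ant0:(1,3)->W->(1,2) | ant1:(1,2)->E->(1,3) | ant2:(2,0)->S->(3,0)
  grid max=6 at (1,2)
Step 5: ant0:(1,2)->E->(1,3) | ant1:(1,3)->W->(1,2) | ant2:(3,0)->N->(2,0)
  grid max=7 at (1,2)

(1,3) (1,2) (2,0)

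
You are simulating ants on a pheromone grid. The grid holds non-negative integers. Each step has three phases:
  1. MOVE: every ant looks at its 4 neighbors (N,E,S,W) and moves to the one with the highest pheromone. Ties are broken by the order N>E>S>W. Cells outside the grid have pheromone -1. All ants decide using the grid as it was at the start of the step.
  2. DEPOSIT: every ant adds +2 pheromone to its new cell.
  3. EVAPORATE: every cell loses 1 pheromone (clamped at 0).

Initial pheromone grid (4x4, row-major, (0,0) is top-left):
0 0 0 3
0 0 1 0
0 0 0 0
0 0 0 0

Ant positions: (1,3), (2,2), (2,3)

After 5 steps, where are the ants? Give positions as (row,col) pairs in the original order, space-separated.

Step 1: ant0:(1,3)->N->(0,3) | ant1:(2,2)->N->(1,2) | ant2:(2,3)->N->(1,3)
  grid max=4 at (0,3)
Step 2: ant0:(0,3)->S->(1,3) | ant1:(1,2)->E->(1,3) | ant2:(1,3)->N->(0,3)
  grid max=5 at (0,3)
Step 3: ant0:(1,3)->N->(0,3) | ant1:(1,3)->N->(0,3) | ant2:(0,3)->S->(1,3)
  grid max=8 at (0,3)
Step 4: ant0:(0,3)->S->(1,3) | ant1:(0,3)->S->(1,3) | ant2:(1,3)->N->(0,3)
  grid max=9 at (0,3)
Step 5: ant0:(1,3)->N->(0,3) | ant1:(1,3)->N->(0,3) | ant2:(0,3)->S->(1,3)
  grid max=12 at (0,3)

(0,3) (0,3) (1,3)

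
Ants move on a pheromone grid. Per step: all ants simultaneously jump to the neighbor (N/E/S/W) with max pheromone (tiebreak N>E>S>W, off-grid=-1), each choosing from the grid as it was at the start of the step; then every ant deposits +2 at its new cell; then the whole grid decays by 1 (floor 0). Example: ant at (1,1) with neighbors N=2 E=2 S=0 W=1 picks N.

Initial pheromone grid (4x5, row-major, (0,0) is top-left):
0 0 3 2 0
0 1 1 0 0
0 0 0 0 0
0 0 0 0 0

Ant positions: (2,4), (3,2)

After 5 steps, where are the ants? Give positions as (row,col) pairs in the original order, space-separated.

Step 1: ant0:(2,4)->N->(1,4) | ant1:(3,2)->N->(2,2)
  grid max=2 at (0,2)
Step 2: ant0:(1,4)->N->(0,4) | ant1:(2,2)->N->(1,2)
  grid max=1 at (0,2)
Step 3: ant0:(0,4)->S->(1,4) | ant1:(1,2)->N->(0,2)
  grid max=2 at (0,2)
Step 4: ant0:(1,4)->N->(0,4) | ant1:(0,2)->E->(0,3)
  grid max=1 at (0,2)
Step 5: ant0:(0,4)->W->(0,3) | ant1:(0,3)->E->(0,4)
  grid max=2 at (0,3)

(0,3) (0,4)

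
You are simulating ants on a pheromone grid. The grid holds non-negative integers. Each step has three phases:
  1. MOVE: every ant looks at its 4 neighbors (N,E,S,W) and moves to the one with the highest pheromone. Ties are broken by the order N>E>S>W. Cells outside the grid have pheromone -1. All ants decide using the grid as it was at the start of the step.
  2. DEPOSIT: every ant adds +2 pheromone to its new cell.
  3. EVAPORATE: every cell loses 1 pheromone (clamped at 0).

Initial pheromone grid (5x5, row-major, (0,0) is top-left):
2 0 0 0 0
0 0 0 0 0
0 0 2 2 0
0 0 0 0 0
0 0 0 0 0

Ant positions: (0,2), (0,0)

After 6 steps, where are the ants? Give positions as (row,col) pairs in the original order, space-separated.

Step 1: ant0:(0,2)->E->(0,3) | ant1:(0,0)->E->(0,1)
  grid max=1 at (0,0)
Step 2: ant0:(0,3)->E->(0,4) | ant1:(0,1)->W->(0,0)
  grid max=2 at (0,0)
Step 3: ant0:(0,4)->S->(1,4) | ant1:(0,0)->E->(0,1)
  grid max=1 at (0,0)
Step 4: ant0:(1,4)->N->(0,4) | ant1:(0,1)->W->(0,0)
  grid max=2 at (0,0)
Step 5: ant0:(0,4)->S->(1,4) | ant1:(0,0)->E->(0,1)
  grid max=1 at (0,0)
Step 6: ant0:(1,4)->N->(0,4) | ant1:(0,1)->W->(0,0)
  grid max=2 at (0,0)

(0,4) (0,0)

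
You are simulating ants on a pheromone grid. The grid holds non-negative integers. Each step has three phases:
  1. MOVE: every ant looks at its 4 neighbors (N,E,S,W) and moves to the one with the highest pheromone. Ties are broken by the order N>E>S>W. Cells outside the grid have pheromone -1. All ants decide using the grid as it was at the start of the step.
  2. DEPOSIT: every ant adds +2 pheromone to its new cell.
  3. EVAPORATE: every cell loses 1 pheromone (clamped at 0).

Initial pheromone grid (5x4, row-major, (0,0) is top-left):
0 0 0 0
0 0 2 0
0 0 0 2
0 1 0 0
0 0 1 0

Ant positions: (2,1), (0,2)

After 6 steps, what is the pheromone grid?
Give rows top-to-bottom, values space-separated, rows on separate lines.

After step 1: ants at (3,1),(1,2)
  0 0 0 0
  0 0 3 0
  0 0 0 1
  0 2 0 0
  0 0 0 0
After step 2: ants at (2,1),(0,2)
  0 0 1 0
  0 0 2 0
  0 1 0 0
  0 1 0 0
  0 0 0 0
After step 3: ants at (3,1),(1,2)
  0 0 0 0
  0 0 3 0
  0 0 0 0
  0 2 0 0
  0 0 0 0
After step 4: ants at (2,1),(0,2)
  0 0 1 0
  0 0 2 0
  0 1 0 0
  0 1 0 0
  0 0 0 0
After step 5: ants at (3,1),(1,2)
  0 0 0 0
  0 0 3 0
  0 0 0 0
  0 2 0 0
  0 0 0 0
After step 6: ants at (2,1),(0,2)
  0 0 1 0
  0 0 2 0
  0 1 0 0
  0 1 0 0
  0 0 0 0

0 0 1 0
0 0 2 0
0 1 0 0
0 1 0 0
0 0 0 0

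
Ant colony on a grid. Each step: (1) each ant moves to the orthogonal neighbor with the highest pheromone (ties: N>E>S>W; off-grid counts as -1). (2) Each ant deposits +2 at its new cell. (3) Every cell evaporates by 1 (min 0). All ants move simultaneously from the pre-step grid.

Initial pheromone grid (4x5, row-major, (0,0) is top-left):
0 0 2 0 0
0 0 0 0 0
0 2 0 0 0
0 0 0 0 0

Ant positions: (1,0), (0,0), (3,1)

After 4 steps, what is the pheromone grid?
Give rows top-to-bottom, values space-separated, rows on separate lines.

After step 1: ants at (0,0),(0,1),(2,1)
  1 1 1 0 0
  0 0 0 0 0
  0 3 0 0 0
  0 0 0 0 0
After step 2: ants at (0,1),(0,2),(1,1)
  0 2 2 0 0
  0 1 0 0 0
  0 2 0 0 0
  0 0 0 0 0
After step 3: ants at (0,2),(0,1),(0,1)
  0 5 3 0 0
  0 0 0 0 0
  0 1 0 0 0
  0 0 0 0 0
After step 4: ants at (0,1),(0,2),(0,2)
  0 6 6 0 0
  0 0 0 0 0
  0 0 0 0 0
  0 0 0 0 0

0 6 6 0 0
0 0 0 0 0
0 0 0 0 0
0 0 0 0 0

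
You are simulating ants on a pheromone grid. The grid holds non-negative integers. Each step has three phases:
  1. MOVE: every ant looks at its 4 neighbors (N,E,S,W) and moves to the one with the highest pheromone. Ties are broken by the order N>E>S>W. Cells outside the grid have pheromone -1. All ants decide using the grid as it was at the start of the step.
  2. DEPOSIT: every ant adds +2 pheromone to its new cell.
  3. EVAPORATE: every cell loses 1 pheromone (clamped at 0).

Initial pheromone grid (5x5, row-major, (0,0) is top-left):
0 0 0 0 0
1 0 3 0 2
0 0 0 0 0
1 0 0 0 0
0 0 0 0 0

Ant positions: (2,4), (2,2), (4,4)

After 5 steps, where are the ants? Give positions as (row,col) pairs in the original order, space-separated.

Step 1: ant0:(2,4)->N->(1,4) | ant1:(2,2)->N->(1,2) | ant2:(4,4)->N->(3,4)
  grid max=4 at (1,2)
Step 2: ant0:(1,4)->N->(0,4) | ant1:(1,2)->N->(0,2) | ant2:(3,4)->N->(2,4)
  grid max=3 at (1,2)
Step 3: ant0:(0,4)->S->(1,4) | ant1:(0,2)->S->(1,2) | ant2:(2,4)->N->(1,4)
  grid max=5 at (1,4)
Step 4: ant0:(1,4)->N->(0,4) | ant1:(1,2)->N->(0,2) | ant2:(1,4)->N->(0,4)
  grid max=4 at (1,4)
Step 5: ant0:(0,4)->S->(1,4) | ant1:(0,2)->S->(1,2) | ant2:(0,4)->S->(1,4)
  grid max=7 at (1,4)

(1,4) (1,2) (1,4)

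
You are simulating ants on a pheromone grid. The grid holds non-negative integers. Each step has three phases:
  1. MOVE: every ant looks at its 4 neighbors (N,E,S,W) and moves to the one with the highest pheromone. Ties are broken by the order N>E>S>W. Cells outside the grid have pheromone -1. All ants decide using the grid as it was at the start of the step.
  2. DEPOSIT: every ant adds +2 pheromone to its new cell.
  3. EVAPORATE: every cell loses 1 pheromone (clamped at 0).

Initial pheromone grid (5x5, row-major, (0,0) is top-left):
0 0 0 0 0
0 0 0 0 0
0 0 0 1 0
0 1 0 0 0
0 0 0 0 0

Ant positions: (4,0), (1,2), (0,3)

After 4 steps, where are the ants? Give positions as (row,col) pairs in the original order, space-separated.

Step 1: ant0:(4,0)->N->(3,0) | ant1:(1,2)->N->(0,2) | ant2:(0,3)->E->(0,4)
  grid max=1 at (0,2)
Step 2: ant0:(3,0)->N->(2,0) | ant1:(0,2)->E->(0,3) | ant2:(0,4)->S->(1,4)
  grid max=1 at (0,3)
Step 3: ant0:(2,0)->N->(1,0) | ant1:(0,3)->E->(0,4) | ant2:(1,4)->N->(0,4)
  grid max=3 at (0,4)
Step 4: ant0:(1,0)->N->(0,0) | ant1:(0,4)->S->(1,4) | ant2:(0,4)->S->(1,4)
  grid max=3 at (1,4)

(0,0) (1,4) (1,4)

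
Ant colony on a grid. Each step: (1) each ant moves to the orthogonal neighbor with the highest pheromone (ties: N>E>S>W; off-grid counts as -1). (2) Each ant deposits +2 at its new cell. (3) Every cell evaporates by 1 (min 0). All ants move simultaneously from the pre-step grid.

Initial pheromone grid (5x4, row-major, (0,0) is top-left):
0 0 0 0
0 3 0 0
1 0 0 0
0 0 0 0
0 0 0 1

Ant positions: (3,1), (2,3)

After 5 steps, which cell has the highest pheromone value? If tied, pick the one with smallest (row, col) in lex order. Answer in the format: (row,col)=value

Answer: (1,1)=2

Derivation:
Step 1: ant0:(3,1)->N->(2,1) | ant1:(2,3)->N->(1,3)
  grid max=2 at (1,1)
Step 2: ant0:(2,1)->N->(1,1) | ant1:(1,3)->N->(0,3)
  grid max=3 at (1,1)
Step 3: ant0:(1,1)->N->(0,1) | ant1:(0,3)->S->(1,3)
  grid max=2 at (1,1)
Step 4: ant0:(0,1)->S->(1,1) | ant1:(1,3)->N->(0,3)
  grid max=3 at (1,1)
Step 5: ant0:(1,1)->N->(0,1) | ant1:(0,3)->S->(1,3)
  grid max=2 at (1,1)
Final grid:
  0 1 0 0
  0 2 0 1
  0 0 0 0
  0 0 0 0
  0 0 0 0
Max pheromone 2 at (1,1)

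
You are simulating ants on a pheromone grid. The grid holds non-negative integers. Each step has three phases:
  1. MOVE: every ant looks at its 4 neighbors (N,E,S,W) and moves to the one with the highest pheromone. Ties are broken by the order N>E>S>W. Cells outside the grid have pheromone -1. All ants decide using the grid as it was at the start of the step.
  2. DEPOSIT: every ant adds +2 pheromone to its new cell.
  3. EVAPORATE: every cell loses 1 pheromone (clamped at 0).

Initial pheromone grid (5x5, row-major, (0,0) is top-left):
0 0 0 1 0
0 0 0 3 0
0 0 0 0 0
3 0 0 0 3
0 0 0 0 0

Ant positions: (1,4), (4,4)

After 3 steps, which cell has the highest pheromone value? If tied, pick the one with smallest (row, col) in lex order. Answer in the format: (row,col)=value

Step 1: ant0:(1,4)->W->(1,3) | ant1:(4,4)->N->(3,4)
  grid max=4 at (1,3)
Step 2: ant0:(1,3)->N->(0,3) | ant1:(3,4)->N->(2,4)
  grid max=3 at (1,3)
Step 3: ant0:(0,3)->S->(1,3) | ant1:(2,4)->S->(3,4)
  grid max=4 at (1,3)
Final grid:
  0 0 0 0 0
  0 0 0 4 0
  0 0 0 0 0
  0 0 0 0 4
  0 0 0 0 0
Max pheromone 4 at (1,3)

Answer: (1,3)=4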